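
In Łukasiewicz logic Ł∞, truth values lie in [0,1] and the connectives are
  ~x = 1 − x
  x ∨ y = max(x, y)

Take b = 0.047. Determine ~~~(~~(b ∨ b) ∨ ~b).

0.047

b ∨ b = max(0.047, 0.047) = 0.047
~(b ∨ b) = 1 − 0.047 = 0.953
~~(b ∨ b) = 1 − 0.953 = 0.047
~b = 1 − 0.047 = 0.953
~~(b ∨ b) ∨ ~b = max(0.047, 0.953) = 0.953
~(~~(b ∨ b) ∨ ~b) = 1 − 0.953 = 0.047
~~(~~(b ∨ b) ∨ ~b) = 1 − 0.047 = 0.953
~~~(~~(b ∨ b) ∨ ~b) = 1 − 0.953 = 0.047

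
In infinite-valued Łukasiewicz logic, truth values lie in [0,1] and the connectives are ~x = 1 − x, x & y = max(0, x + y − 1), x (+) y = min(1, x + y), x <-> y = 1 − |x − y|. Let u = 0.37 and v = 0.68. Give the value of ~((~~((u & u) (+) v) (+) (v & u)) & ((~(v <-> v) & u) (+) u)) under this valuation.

u & u = max(0, 0.37 + 0.37 − 1) = max(0, -0.26) = 0.00
(u & u) (+) v = min(1, 0.00 + 0.68) = min(1, 0.68) = 0.68
~((u & u) (+) v) = 1 − 0.68 = 0.32
~~((u & u) (+) v) = 1 − 0.32 = 0.68
v & u = max(0, 0.68 + 0.37 − 1) = max(0, 0.05) = 0.05
~~((u & u) (+) v) (+) (v & u) = min(1, 0.68 + 0.05) = min(1, 0.73) = 0.73
v <-> v = 1 − |0.68 − 0.68| = 1 − 0.00 = 1.00
~(v <-> v) = 1 − 1.00 = 0.00
~(v <-> v) & u = max(0, 0.00 + 0.37 − 1) = max(0, -0.63) = 0.00
(~(v <-> v) & u) (+) u = min(1, 0.00 + 0.37) = min(1, 0.37) = 0.37
(~~((u & u) (+) v) (+) (v & u)) & ((~(v <-> v) & u) (+) u) = max(0, 0.73 + 0.37 − 1) = max(0, 0.10) = 0.10
~((~~((u & u) (+) v) (+) (v & u)) & ((~(v <-> v) & u) (+) u)) = 1 − 0.10 = 0.90

0.90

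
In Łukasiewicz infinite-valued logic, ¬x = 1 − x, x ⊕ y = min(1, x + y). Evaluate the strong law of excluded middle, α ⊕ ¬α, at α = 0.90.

¬α = 1 − 0.90 = 0.10
α ⊕ ¬α = min(1, 0.90 + 0.10) = min(1, 1.00) = 1.00
(As expected: always 1 in Ł∞ since a ⊕ (1−a) = 1.)

1.00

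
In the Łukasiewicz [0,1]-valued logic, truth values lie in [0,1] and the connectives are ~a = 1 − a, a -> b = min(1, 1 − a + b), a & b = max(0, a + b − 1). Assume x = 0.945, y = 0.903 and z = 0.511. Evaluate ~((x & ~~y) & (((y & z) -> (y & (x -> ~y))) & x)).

0.566

~y = 1 − 0.903 = 0.097
~~y = 1 − 0.097 = 0.903
x & ~~y = max(0, 0.945 + 0.903 − 1) = max(0, 0.848) = 0.848
y & z = max(0, 0.903 + 0.511 − 1) = max(0, 0.414) = 0.414
x -> ~y = min(1, 1 − 0.945 + 0.097) = min(1, 0.152) = 0.152
y & (x -> ~y) = max(0, 0.903 + 0.152 − 1) = max(0, 0.055) = 0.055
(y & z) -> (y & (x -> ~y)) = min(1, 1 − 0.414 + 0.055) = min(1, 0.641) = 0.641
((y & z) -> (y & (x -> ~y))) & x = max(0, 0.641 + 0.945 − 1) = max(0, 0.586) = 0.586
(x & ~~y) & (((y & z) -> (y & (x -> ~y))) & x) = max(0, 0.848 + 0.586 − 1) = max(0, 0.434) = 0.434
~((x & ~~y) & (((y & z) -> (y & (x -> ~y))) & x)) = 1 − 0.434 = 0.566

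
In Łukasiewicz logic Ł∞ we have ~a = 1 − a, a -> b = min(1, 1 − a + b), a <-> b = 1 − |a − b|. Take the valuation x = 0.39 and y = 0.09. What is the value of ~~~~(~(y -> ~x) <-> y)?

~x = 1 − 0.39 = 0.61
y -> ~x = min(1, 1 − 0.09 + 0.61) = min(1, 1.52) = 1.00
~(y -> ~x) = 1 − 1.00 = 0.00
~(y -> ~x) <-> y = 1 − |0.00 − 0.09| = 1 − 0.09 = 0.91
~(~(y -> ~x) <-> y) = 1 − 0.91 = 0.09
~~(~(y -> ~x) <-> y) = 1 − 0.09 = 0.91
~~~(~(y -> ~x) <-> y) = 1 − 0.91 = 0.09
~~~~(~(y -> ~x) <-> y) = 1 − 0.09 = 0.91

0.91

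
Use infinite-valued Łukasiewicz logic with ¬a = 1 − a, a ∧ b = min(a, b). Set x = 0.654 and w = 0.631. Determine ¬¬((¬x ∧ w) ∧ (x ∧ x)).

0.346

¬x = 1 − 0.654 = 0.346
¬x ∧ w = min(0.346, 0.631) = 0.346
x ∧ x = min(0.654, 0.654) = 0.654
(¬x ∧ w) ∧ (x ∧ x) = min(0.346, 0.654) = 0.346
¬((¬x ∧ w) ∧ (x ∧ x)) = 1 − 0.346 = 0.654
¬¬((¬x ∧ w) ∧ (x ∧ x)) = 1 − 0.654 = 0.346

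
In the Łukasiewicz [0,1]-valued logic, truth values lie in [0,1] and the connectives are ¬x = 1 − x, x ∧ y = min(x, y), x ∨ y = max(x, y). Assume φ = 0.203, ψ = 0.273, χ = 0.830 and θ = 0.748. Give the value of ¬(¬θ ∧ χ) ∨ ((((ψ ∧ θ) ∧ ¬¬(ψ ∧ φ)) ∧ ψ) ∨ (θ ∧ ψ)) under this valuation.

0.748

¬θ = 1 − 0.748 = 0.252
¬θ ∧ χ = min(0.252, 0.830) = 0.252
¬(¬θ ∧ χ) = 1 − 0.252 = 0.748
ψ ∧ θ = min(0.273, 0.748) = 0.273
ψ ∧ φ = min(0.273, 0.203) = 0.203
¬(ψ ∧ φ) = 1 − 0.203 = 0.797
¬¬(ψ ∧ φ) = 1 − 0.797 = 0.203
(ψ ∧ θ) ∧ ¬¬(ψ ∧ φ) = min(0.273, 0.203) = 0.203
((ψ ∧ θ) ∧ ¬¬(ψ ∧ φ)) ∧ ψ = min(0.203, 0.273) = 0.203
θ ∧ ψ = min(0.748, 0.273) = 0.273
(((ψ ∧ θ) ∧ ¬¬(ψ ∧ φ)) ∧ ψ) ∨ (θ ∧ ψ) = max(0.203, 0.273) = 0.273
¬(¬θ ∧ χ) ∨ ((((ψ ∧ θ) ∧ ¬¬(ψ ∧ φ)) ∧ ψ) ∨ (θ ∧ ψ)) = max(0.748, 0.273) = 0.748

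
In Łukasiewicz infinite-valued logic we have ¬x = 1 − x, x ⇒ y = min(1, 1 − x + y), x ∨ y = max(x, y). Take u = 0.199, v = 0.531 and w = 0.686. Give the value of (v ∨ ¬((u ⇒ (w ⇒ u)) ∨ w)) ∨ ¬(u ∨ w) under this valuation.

w ⇒ u = min(1, 1 − 0.686 + 0.199) = min(1, 0.513) = 0.513
u ⇒ (w ⇒ u) = min(1, 1 − 0.199 + 0.513) = min(1, 1.314) = 1.000
(u ⇒ (w ⇒ u)) ∨ w = max(1.000, 0.686) = 1.000
¬((u ⇒ (w ⇒ u)) ∨ w) = 1 − 1.000 = 0.000
v ∨ ¬((u ⇒ (w ⇒ u)) ∨ w) = max(0.531, 0.000) = 0.531
u ∨ w = max(0.199, 0.686) = 0.686
¬(u ∨ w) = 1 − 0.686 = 0.314
(v ∨ ¬((u ⇒ (w ⇒ u)) ∨ w)) ∨ ¬(u ∨ w) = max(0.531, 0.314) = 0.531

0.531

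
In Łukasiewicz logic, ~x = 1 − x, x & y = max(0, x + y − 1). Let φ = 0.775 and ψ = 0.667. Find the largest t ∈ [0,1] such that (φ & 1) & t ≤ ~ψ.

0.558

φ & 1 = max(0, 0.775 + 1.000 − 1) = max(0, 0.775) = 0.775
So the left factor is φ & 1 = 0.775.
~ψ = 1 − 0.667 = 0.333
So the right-hand bound is ~ψ = 0.333.
The residuum of the Łukasiewicz t-norm gives the supremum: min(1, 1 − 0.775 + 0.333).
1 − 0.775 + 0.333 = 0.558, so t = min(1, 0.558) = 0.558.
Check: 0.775 & 0.558 = max(0, 0.333) = 0.333 ≤ 0.333.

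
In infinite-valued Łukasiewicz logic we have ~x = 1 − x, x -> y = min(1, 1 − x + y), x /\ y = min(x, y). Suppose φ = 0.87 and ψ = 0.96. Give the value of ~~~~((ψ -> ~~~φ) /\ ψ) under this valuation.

~φ = 1 − 0.87 = 0.13
~~φ = 1 − 0.13 = 0.87
~~~φ = 1 − 0.87 = 0.13
ψ -> ~~~φ = min(1, 1 − 0.96 + 0.13) = min(1, 0.17) = 0.17
(ψ -> ~~~φ) /\ ψ = min(0.17, 0.96) = 0.17
~((ψ -> ~~~φ) /\ ψ) = 1 − 0.17 = 0.83
~~((ψ -> ~~~φ) /\ ψ) = 1 − 0.83 = 0.17
~~~((ψ -> ~~~φ) /\ ψ) = 1 − 0.17 = 0.83
~~~~((ψ -> ~~~φ) /\ ψ) = 1 − 0.83 = 0.17

0.17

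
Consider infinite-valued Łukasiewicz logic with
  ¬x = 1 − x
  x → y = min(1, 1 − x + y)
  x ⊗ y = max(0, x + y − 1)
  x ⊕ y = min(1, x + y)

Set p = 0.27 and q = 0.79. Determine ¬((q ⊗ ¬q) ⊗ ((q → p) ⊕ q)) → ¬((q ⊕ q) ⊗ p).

¬q = 1 − 0.79 = 0.21
q ⊗ ¬q = max(0, 0.79 + 0.21 − 1) = max(0, 0.00) = 0.00
q → p = min(1, 1 − 0.79 + 0.27) = min(1, 0.48) = 0.48
(q → p) ⊕ q = min(1, 0.48 + 0.79) = min(1, 1.27) = 1.00
(q ⊗ ¬q) ⊗ ((q → p) ⊕ q) = max(0, 0.00 + 1.00 − 1) = max(0, 0.00) = 0.00
¬((q ⊗ ¬q) ⊗ ((q → p) ⊕ q)) = 1 − 0.00 = 1.00
q ⊕ q = min(1, 0.79 + 0.79) = min(1, 1.58) = 1.00
(q ⊕ q) ⊗ p = max(0, 1.00 + 0.27 − 1) = max(0, 0.27) = 0.27
¬((q ⊕ q) ⊗ p) = 1 − 0.27 = 0.73
¬((q ⊗ ¬q) ⊗ ((q → p) ⊕ q)) → ¬((q ⊕ q) ⊗ p) = min(1, 1 − 1.00 + 0.73) = min(1, 0.73) = 0.73

0.73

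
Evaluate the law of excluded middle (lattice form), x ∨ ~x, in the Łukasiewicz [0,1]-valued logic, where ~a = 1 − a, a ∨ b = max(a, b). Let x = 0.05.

~x = 1 − 0.05 = 0.95
x ∨ ~x = max(0.05, 0.95) = 0.95
(The value 0.95 < 1 shows this instance is not satisfied; not a Ł∞-tautology — its value is max(a, 1−a).)

0.95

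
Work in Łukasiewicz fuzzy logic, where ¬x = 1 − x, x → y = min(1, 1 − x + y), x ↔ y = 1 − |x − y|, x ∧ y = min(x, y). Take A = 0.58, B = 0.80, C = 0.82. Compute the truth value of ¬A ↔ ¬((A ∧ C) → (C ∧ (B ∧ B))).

0.58

¬A = 1 − 0.58 = 0.42
A ∧ C = min(0.58, 0.82) = 0.58
B ∧ B = min(0.80, 0.80) = 0.80
C ∧ (B ∧ B) = min(0.82, 0.80) = 0.80
(A ∧ C) → (C ∧ (B ∧ B)) = min(1, 1 − 0.58 + 0.80) = min(1, 1.22) = 1.00
¬((A ∧ C) → (C ∧ (B ∧ B))) = 1 − 1.00 = 0.00
¬A ↔ ¬((A ∧ C) → (C ∧ (B ∧ B))) = 1 − |0.42 − 0.00| = 1 − 0.42 = 0.58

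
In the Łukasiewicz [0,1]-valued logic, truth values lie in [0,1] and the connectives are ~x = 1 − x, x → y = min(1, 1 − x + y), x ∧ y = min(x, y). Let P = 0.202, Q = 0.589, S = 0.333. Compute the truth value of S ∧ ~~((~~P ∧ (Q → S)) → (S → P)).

~P = 1 − 0.202 = 0.798
~~P = 1 − 0.798 = 0.202
Q → S = min(1, 1 − 0.589 + 0.333) = min(1, 0.744) = 0.744
~~P ∧ (Q → S) = min(0.202, 0.744) = 0.202
S → P = min(1, 1 − 0.333 + 0.202) = min(1, 0.869) = 0.869
(~~P ∧ (Q → S)) → (S → P) = min(1, 1 − 0.202 + 0.869) = min(1, 1.667) = 1.000
~((~~P ∧ (Q → S)) → (S → P)) = 1 − 1.000 = 0.000
~~((~~P ∧ (Q → S)) → (S → P)) = 1 − 0.000 = 1.000
S ∧ ~~((~~P ∧ (Q → S)) → (S → P)) = min(0.333, 1.000) = 0.333

0.333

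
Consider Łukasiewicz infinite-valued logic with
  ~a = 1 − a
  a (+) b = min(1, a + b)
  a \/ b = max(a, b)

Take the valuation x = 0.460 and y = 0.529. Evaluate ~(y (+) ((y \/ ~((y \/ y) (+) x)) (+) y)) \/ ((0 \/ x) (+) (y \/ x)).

0.989

y \/ y = max(0.529, 0.529) = 0.529
(y \/ y) (+) x = min(1, 0.529 + 0.460) = min(1, 0.989) = 0.989
~((y \/ y) (+) x) = 1 − 0.989 = 0.011
y \/ ~((y \/ y) (+) x) = max(0.529, 0.011) = 0.529
(y \/ ~((y \/ y) (+) x)) (+) y = min(1, 0.529 + 0.529) = min(1, 1.058) = 1.000
y (+) ((y \/ ~((y \/ y) (+) x)) (+) y) = min(1, 0.529 + 1.000) = min(1, 1.529) = 1.000
~(y (+) ((y \/ ~((y \/ y) (+) x)) (+) y)) = 1 − 1.000 = 0.000
0 \/ x = max(0.000, 0.460) = 0.460
y \/ x = max(0.529, 0.460) = 0.529
(0 \/ x) (+) (y \/ x) = min(1, 0.460 + 0.529) = min(1, 0.989) = 0.989
~(y (+) ((y \/ ~((y \/ y) (+) x)) (+) y)) \/ ((0 \/ x) (+) (y \/ x)) = max(0.000, 0.989) = 0.989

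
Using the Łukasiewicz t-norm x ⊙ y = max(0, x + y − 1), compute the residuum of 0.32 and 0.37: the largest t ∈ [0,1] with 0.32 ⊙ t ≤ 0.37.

The residuum of the Łukasiewicz t-norm gives the supremum: min(1, 1 − 0.32 + 0.37).
1 − 0.32 + 0.37 = 1.05, so t = min(1, 1.05) = 1.00.
Check: 0.32 ⊙ 1.00 = max(0, 0.32) = 0.32 ≤ 0.37.

1.00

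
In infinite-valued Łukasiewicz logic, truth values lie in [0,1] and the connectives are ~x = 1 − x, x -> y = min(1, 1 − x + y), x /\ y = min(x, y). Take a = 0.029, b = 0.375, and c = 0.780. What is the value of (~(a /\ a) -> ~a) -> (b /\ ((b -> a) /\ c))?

a /\ a = min(0.029, 0.029) = 0.029
~(a /\ a) = 1 − 0.029 = 0.971
~a = 1 − 0.029 = 0.971
~(a /\ a) -> ~a = min(1, 1 − 0.971 + 0.971) = min(1, 1.000) = 1.000
b -> a = min(1, 1 − 0.375 + 0.029) = min(1, 0.654) = 0.654
(b -> a) /\ c = min(0.654, 0.780) = 0.654
b /\ ((b -> a) /\ c) = min(0.375, 0.654) = 0.375
(~(a /\ a) -> ~a) -> (b /\ ((b -> a) /\ c)) = min(1, 1 − 1.000 + 0.375) = min(1, 0.375) = 0.375

0.375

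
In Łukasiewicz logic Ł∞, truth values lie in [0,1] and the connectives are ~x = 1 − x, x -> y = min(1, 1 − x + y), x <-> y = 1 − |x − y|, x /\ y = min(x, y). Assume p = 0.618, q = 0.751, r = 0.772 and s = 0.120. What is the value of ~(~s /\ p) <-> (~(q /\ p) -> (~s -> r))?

~s = 1 − 0.120 = 0.880
~s /\ p = min(0.880, 0.618) = 0.618
~(~s /\ p) = 1 − 0.618 = 0.382
q /\ p = min(0.751, 0.618) = 0.618
~(q /\ p) = 1 − 0.618 = 0.382
~s -> r = min(1, 1 − 0.880 + 0.772) = min(1, 0.892) = 0.892
~(q /\ p) -> (~s -> r) = min(1, 1 − 0.382 + 0.892) = min(1, 1.510) = 1.000
~(~s /\ p) <-> (~(q /\ p) -> (~s -> r)) = 1 − |0.382 − 1.000| = 1 − 0.618 = 0.382

0.382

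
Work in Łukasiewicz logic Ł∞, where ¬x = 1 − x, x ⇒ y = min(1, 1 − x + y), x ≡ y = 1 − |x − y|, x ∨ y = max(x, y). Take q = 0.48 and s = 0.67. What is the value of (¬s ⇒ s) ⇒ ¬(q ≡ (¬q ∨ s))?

¬s = 1 − 0.67 = 0.33
¬s ⇒ s = min(1, 1 − 0.33 + 0.67) = min(1, 1.34) = 1.00
¬q = 1 − 0.48 = 0.52
¬q ∨ s = max(0.52, 0.67) = 0.67
q ≡ (¬q ∨ s) = 1 − |0.48 − 0.67| = 1 − 0.19 = 0.81
¬(q ≡ (¬q ∨ s)) = 1 − 0.81 = 0.19
(¬s ⇒ s) ⇒ ¬(q ≡ (¬q ∨ s)) = min(1, 1 − 1.00 + 0.19) = min(1, 0.19) = 0.19

0.19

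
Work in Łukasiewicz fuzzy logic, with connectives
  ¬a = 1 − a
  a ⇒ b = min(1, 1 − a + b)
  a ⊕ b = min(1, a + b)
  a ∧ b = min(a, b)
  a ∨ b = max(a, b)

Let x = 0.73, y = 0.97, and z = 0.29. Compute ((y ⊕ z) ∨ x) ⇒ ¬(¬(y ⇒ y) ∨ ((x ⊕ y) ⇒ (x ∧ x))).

y ⊕ z = min(1, 0.97 + 0.29) = min(1, 1.26) = 1.00
(y ⊕ z) ∨ x = max(1.00, 0.73) = 1.00
y ⇒ y = min(1, 1 − 0.97 + 0.97) = min(1, 1.00) = 1.00
¬(y ⇒ y) = 1 − 1.00 = 0.00
x ⊕ y = min(1, 0.73 + 0.97) = min(1, 1.70) = 1.00
x ∧ x = min(0.73, 0.73) = 0.73
(x ⊕ y) ⇒ (x ∧ x) = min(1, 1 − 1.00 + 0.73) = min(1, 0.73) = 0.73
¬(y ⇒ y) ∨ ((x ⊕ y) ⇒ (x ∧ x)) = max(0.00, 0.73) = 0.73
¬(¬(y ⇒ y) ∨ ((x ⊕ y) ⇒ (x ∧ x))) = 1 − 0.73 = 0.27
((y ⊕ z) ∨ x) ⇒ ¬(¬(y ⇒ y) ∨ ((x ⊕ y) ⇒ (x ∧ x))) = min(1, 1 − 1.00 + 0.27) = min(1, 0.27) = 0.27

0.27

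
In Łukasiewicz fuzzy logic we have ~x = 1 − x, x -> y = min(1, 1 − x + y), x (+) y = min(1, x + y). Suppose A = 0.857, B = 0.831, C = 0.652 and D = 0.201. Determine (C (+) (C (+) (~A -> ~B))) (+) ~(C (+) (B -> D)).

1.000

~A = 1 − 0.857 = 0.143
~B = 1 − 0.831 = 0.169
~A -> ~B = min(1, 1 − 0.143 + 0.169) = min(1, 1.026) = 1.000
C (+) (~A -> ~B) = min(1, 0.652 + 1.000) = min(1, 1.652) = 1.000
C (+) (C (+) (~A -> ~B)) = min(1, 0.652 + 1.000) = min(1, 1.652) = 1.000
B -> D = min(1, 1 − 0.831 + 0.201) = min(1, 0.370) = 0.370
C (+) (B -> D) = min(1, 0.652 + 0.370) = min(1, 1.022) = 1.000
~(C (+) (B -> D)) = 1 − 1.000 = 0.000
(C (+) (C (+) (~A -> ~B))) (+) ~(C (+) (B -> D)) = min(1, 1.000 + 0.000) = min(1, 1.000) = 1.000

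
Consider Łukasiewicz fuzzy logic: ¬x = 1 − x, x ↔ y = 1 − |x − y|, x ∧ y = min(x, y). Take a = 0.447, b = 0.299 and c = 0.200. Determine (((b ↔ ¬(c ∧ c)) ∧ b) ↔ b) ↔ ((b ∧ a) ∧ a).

c ∧ c = min(0.200, 0.200) = 0.200
¬(c ∧ c) = 1 − 0.200 = 0.800
b ↔ ¬(c ∧ c) = 1 − |0.299 − 0.800| = 1 − 0.501 = 0.499
(b ↔ ¬(c ∧ c)) ∧ b = min(0.499, 0.299) = 0.299
((b ↔ ¬(c ∧ c)) ∧ b) ↔ b = 1 − |0.299 − 0.299| = 1 − 0.000 = 1.000
b ∧ a = min(0.299, 0.447) = 0.299
(b ∧ a) ∧ a = min(0.299, 0.447) = 0.299
(((b ↔ ¬(c ∧ c)) ∧ b) ↔ b) ↔ ((b ∧ a) ∧ a) = 1 − |1.000 − 0.299| = 1 − 0.701 = 0.299

0.299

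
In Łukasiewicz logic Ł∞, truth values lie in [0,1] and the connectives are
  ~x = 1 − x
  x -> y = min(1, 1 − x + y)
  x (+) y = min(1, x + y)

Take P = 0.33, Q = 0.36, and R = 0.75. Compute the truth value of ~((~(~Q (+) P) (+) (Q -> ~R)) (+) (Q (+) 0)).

0.00

~Q = 1 − 0.36 = 0.64
~Q (+) P = min(1, 0.64 + 0.33) = min(1, 0.97) = 0.97
~(~Q (+) P) = 1 − 0.97 = 0.03
~R = 1 − 0.75 = 0.25
Q -> ~R = min(1, 1 − 0.36 + 0.25) = min(1, 0.89) = 0.89
~(~Q (+) P) (+) (Q -> ~R) = min(1, 0.03 + 0.89) = min(1, 0.92) = 0.92
Q (+) 0 = min(1, 0.36 + 0.00) = min(1, 0.36) = 0.36
(~(~Q (+) P) (+) (Q -> ~R)) (+) (Q (+) 0) = min(1, 0.92 + 0.36) = min(1, 1.28) = 1.00
~((~(~Q (+) P) (+) (Q -> ~R)) (+) (Q (+) 0)) = 1 − 1.00 = 0.00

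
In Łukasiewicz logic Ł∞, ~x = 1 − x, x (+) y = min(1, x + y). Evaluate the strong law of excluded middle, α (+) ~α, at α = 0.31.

1.00

~α = 1 − 0.31 = 0.69
α (+) ~α = min(1, 0.31 + 0.69) = min(1, 1.00) = 1.00
(As expected: always 1 in Ł∞ since a ⊕ (1−a) = 1.)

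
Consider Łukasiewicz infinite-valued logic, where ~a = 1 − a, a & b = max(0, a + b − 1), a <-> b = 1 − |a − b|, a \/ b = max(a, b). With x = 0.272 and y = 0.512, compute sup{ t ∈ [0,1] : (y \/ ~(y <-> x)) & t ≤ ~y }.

y <-> x = 1 − |0.512 − 0.272| = 1 − 0.240 = 0.760
~(y <-> x) = 1 − 0.760 = 0.240
y \/ ~(y <-> x) = max(0.512, 0.240) = 0.512
So the left factor is y \/ ~(y <-> x) = 0.512.
~y = 1 − 0.512 = 0.488
So the right-hand bound is ~y = 0.488.
The residuum of the Łukasiewicz t-norm gives the supremum: min(1, 1 − 0.512 + 0.488).
1 − 0.512 + 0.488 = 0.976, so t = min(1, 0.976) = 0.976.
Check: 0.512 & 0.976 = max(0, 0.488) = 0.488 ≤ 0.488.

0.976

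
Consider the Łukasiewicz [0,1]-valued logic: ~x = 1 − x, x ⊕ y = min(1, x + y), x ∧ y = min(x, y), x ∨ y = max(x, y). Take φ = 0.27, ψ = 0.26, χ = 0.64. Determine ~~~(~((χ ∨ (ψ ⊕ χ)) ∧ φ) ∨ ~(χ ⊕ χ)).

ψ ⊕ χ = min(1, 0.26 + 0.64) = min(1, 0.90) = 0.90
χ ∨ (ψ ⊕ χ) = max(0.64, 0.90) = 0.90
(χ ∨ (ψ ⊕ χ)) ∧ φ = min(0.90, 0.27) = 0.27
~((χ ∨ (ψ ⊕ χ)) ∧ φ) = 1 − 0.27 = 0.73
χ ⊕ χ = min(1, 0.64 + 0.64) = min(1, 1.28) = 1.00
~(χ ⊕ χ) = 1 − 1.00 = 0.00
~((χ ∨ (ψ ⊕ χ)) ∧ φ) ∨ ~(χ ⊕ χ) = max(0.73, 0.00) = 0.73
~(~((χ ∨ (ψ ⊕ χ)) ∧ φ) ∨ ~(χ ⊕ χ)) = 1 − 0.73 = 0.27
~~(~((χ ∨ (ψ ⊕ χ)) ∧ φ) ∨ ~(χ ⊕ χ)) = 1 − 0.27 = 0.73
~~~(~((χ ∨ (ψ ⊕ χ)) ∧ φ) ∨ ~(χ ⊕ χ)) = 1 − 0.73 = 0.27

0.27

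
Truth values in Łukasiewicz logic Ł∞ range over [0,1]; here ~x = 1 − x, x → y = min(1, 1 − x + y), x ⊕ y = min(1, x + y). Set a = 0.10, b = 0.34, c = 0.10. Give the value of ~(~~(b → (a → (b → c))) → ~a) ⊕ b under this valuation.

b → c = min(1, 1 − 0.34 + 0.10) = min(1, 0.76) = 0.76
a → (b → c) = min(1, 1 − 0.10 + 0.76) = min(1, 1.66) = 1.00
b → (a → (b → c)) = min(1, 1 − 0.34 + 1.00) = min(1, 1.66) = 1.00
~(b → (a → (b → c))) = 1 − 1.00 = 0.00
~~(b → (a → (b → c))) = 1 − 0.00 = 1.00
~a = 1 − 0.10 = 0.90
~~(b → (a → (b → c))) → ~a = min(1, 1 − 1.00 + 0.90) = min(1, 0.90) = 0.90
~(~~(b → (a → (b → c))) → ~a) = 1 − 0.90 = 0.10
~(~~(b → (a → (b → c))) → ~a) ⊕ b = min(1, 0.10 + 0.34) = min(1, 0.44) = 0.44

0.44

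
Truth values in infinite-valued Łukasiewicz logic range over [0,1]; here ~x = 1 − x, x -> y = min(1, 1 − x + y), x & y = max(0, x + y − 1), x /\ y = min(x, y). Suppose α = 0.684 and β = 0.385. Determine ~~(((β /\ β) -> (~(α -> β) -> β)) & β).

β /\ β = min(0.385, 0.385) = 0.385
α -> β = min(1, 1 − 0.684 + 0.385) = min(1, 0.701) = 0.701
~(α -> β) = 1 − 0.701 = 0.299
~(α -> β) -> β = min(1, 1 − 0.299 + 0.385) = min(1, 1.086) = 1.000
(β /\ β) -> (~(α -> β) -> β) = min(1, 1 − 0.385 + 1.000) = min(1, 1.615) = 1.000
((β /\ β) -> (~(α -> β) -> β)) & β = max(0, 1.000 + 0.385 − 1) = max(0, 0.385) = 0.385
~(((β /\ β) -> (~(α -> β) -> β)) & β) = 1 − 0.385 = 0.615
~~(((β /\ β) -> (~(α -> β) -> β)) & β) = 1 − 0.615 = 0.385

0.385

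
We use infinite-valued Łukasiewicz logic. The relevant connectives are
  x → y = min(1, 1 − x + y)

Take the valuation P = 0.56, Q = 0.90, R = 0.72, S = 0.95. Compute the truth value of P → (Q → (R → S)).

R → S = min(1, 1 − 0.72 + 0.95) = min(1, 1.23) = 1.00
Q → (R → S) = min(1, 1 − 0.90 + 1.00) = min(1, 1.10) = 1.00
P → (Q → (R → S)) = min(1, 1 − 0.56 + 1.00) = min(1, 1.44) = 1.00

1.00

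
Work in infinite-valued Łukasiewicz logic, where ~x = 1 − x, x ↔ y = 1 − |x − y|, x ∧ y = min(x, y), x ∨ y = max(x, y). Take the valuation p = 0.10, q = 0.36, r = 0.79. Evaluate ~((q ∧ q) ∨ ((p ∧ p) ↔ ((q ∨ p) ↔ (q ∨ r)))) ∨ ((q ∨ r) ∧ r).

0.79

q ∧ q = min(0.36, 0.36) = 0.36
p ∧ p = min(0.10, 0.10) = 0.10
q ∨ p = max(0.36, 0.10) = 0.36
q ∨ r = max(0.36, 0.79) = 0.79
(q ∨ p) ↔ (q ∨ r) = 1 − |0.36 − 0.79| = 1 − 0.43 = 0.57
(p ∧ p) ↔ ((q ∨ p) ↔ (q ∨ r)) = 1 − |0.10 − 0.57| = 1 − 0.47 = 0.53
(q ∧ q) ∨ ((p ∧ p) ↔ ((q ∨ p) ↔ (q ∨ r))) = max(0.36, 0.53) = 0.53
~((q ∧ q) ∨ ((p ∧ p) ↔ ((q ∨ p) ↔ (q ∨ r)))) = 1 − 0.53 = 0.47
(q ∨ r) ∧ r = min(0.79, 0.79) = 0.79
~((q ∧ q) ∨ ((p ∧ p) ↔ ((q ∨ p) ↔ (q ∨ r)))) ∨ ((q ∨ r) ∧ r) = max(0.47, 0.79) = 0.79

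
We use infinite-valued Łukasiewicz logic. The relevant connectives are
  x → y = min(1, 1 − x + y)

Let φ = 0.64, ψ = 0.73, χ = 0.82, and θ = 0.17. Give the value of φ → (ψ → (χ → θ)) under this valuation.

0.98

χ → θ = min(1, 1 − 0.82 + 0.17) = min(1, 0.35) = 0.35
ψ → (χ → θ) = min(1, 1 − 0.73 + 0.35) = min(1, 0.62) = 0.62
φ → (ψ → (χ → θ)) = min(1, 1 − 0.64 + 0.62) = min(1, 0.98) = 0.98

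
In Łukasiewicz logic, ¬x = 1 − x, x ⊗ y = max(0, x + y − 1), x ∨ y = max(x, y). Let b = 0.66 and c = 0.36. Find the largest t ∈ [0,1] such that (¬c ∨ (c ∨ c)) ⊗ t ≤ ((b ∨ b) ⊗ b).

¬c = 1 − 0.36 = 0.64
c ∨ c = max(0.36, 0.36) = 0.36
¬c ∨ (c ∨ c) = max(0.64, 0.36) = 0.64
So the left factor is ¬c ∨ (c ∨ c) = 0.64.
b ∨ b = max(0.66, 0.66) = 0.66
(b ∨ b) ⊗ b = max(0, 0.66 + 0.66 − 1) = max(0, 0.32) = 0.32
So the right-hand bound is (b ∨ b) ⊗ b = 0.32.
The residuum of the Łukasiewicz t-norm gives the supremum: min(1, 1 − 0.64 + 0.32).
1 − 0.64 + 0.32 = 0.68, so t = min(1, 0.68) = 0.68.
Check: 0.64 ⊗ 0.68 = max(0, 0.32) = 0.32 ≤ 0.32.

0.68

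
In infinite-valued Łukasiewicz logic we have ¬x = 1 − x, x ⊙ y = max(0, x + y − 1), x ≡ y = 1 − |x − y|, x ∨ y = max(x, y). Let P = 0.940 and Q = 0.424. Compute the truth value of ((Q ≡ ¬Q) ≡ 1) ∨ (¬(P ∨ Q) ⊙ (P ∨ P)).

¬Q = 1 − 0.424 = 0.576
Q ≡ ¬Q = 1 − |0.424 − 0.576| = 1 − 0.152 = 0.848
(Q ≡ ¬Q) ≡ 1 = 1 − |0.848 − 1.000| = 1 − 0.152 = 0.848
P ∨ Q = max(0.940, 0.424) = 0.940
¬(P ∨ Q) = 1 − 0.940 = 0.060
P ∨ P = max(0.940, 0.940) = 0.940
¬(P ∨ Q) ⊙ (P ∨ P) = max(0, 0.060 + 0.940 − 1) = max(0, 0.000) = 0.000
((Q ≡ ¬Q) ≡ 1) ∨ (¬(P ∨ Q) ⊙ (P ∨ P)) = max(0.848, 0.000) = 0.848

0.848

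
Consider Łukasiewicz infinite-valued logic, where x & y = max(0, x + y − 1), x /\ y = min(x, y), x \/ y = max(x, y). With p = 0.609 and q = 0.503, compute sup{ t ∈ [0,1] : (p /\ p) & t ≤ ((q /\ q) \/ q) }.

0.894

p /\ p = min(0.609, 0.609) = 0.609
So the left factor is p /\ p = 0.609.
q /\ q = min(0.503, 0.503) = 0.503
(q /\ q) \/ q = max(0.503, 0.503) = 0.503
So the right-hand bound is (q /\ q) \/ q = 0.503.
The residuum of the Łukasiewicz t-norm gives the supremum: min(1, 1 − 0.609 + 0.503).
1 − 0.609 + 0.503 = 0.894, so t = min(1, 0.894) = 0.894.
Check: 0.609 & 0.894 = max(0, 0.503) = 0.503 ≤ 0.503.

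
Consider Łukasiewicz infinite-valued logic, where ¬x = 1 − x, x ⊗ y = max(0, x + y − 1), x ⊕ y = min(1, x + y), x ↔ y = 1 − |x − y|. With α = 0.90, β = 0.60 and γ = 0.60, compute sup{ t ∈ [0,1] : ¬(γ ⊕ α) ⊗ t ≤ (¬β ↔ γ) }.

1.00

γ ⊕ α = min(1, 0.60 + 0.90) = min(1, 1.50) = 1.00
¬(γ ⊕ α) = 1 − 1.00 = 0.00
So the left factor is ¬(γ ⊕ α) = 0.00.
¬β = 1 − 0.60 = 0.40
¬β ↔ γ = 1 − |0.40 − 0.60| = 1 − 0.20 = 0.80
So the right-hand bound is ¬β ↔ γ = 0.80.
The residuum of the Łukasiewicz t-norm gives the supremum: min(1, 1 − 0.00 + 0.80).
1 − 0.00 + 0.80 = 1.80, so t = min(1, 1.80) = 1.00.
Check: 0.00 ⊗ 1.00 = max(0, 0.00) = 0.00 ≤ 0.80.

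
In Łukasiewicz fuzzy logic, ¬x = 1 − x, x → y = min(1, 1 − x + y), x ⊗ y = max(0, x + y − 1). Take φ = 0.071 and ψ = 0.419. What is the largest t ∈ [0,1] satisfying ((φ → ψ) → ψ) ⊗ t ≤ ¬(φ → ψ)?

φ → ψ = min(1, 1 − 0.071 + 0.419) = min(1, 1.348) = 1.000
(φ → ψ) → ψ = min(1, 1 − 1.000 + 0.419) = min(1, 0.419) = 0.419
So the left factor is (φ → ψ) → ψ = 0.419.
¬(φ → ψ) = 1 − 1.000 = 0.000
So the right-hand bound is ¬(φ → ψ) = 0.000.
The residuum of the Łukasiewicz t-norm gives the supremum: min(1, 1 − 0.419 + 0.000).
1 − 0.419 + 0.000 = 0.581, so t = min(1, 0.581) = 0.581.
Check: 0.419 ⊗ 0.581 = max(0, 0.000) = 0.000 ≤ 0.000.

0.581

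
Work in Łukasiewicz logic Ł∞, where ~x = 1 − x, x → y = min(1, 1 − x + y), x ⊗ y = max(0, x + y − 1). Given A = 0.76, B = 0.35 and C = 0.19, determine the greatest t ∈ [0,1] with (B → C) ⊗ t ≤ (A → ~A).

0.64

B → C = min(1, 1 − 0.35 + 0.19) = min(1, 0.84) = 0.84
So the left factor is B → C = 0.84.
~A = 1 − 0.76 = 0.24
A → ~A = min(1, 1 − 0.76 + 0.24) = min(1, 0.48) = 0.48
So the right-hand bound is A → ~A = 0.48.
The residuum of the Łukasiewicz t-norm gives the supremum: min(1, 1 − 0.84 + 0.48).
1 − 0.84 + 0.48 = 0.64, so t = min(1, 0.64) = 0.64.
Check: 0.84 ⊗ 0.64 = max(0, 0.48) = 0.48 ≤ 0.48.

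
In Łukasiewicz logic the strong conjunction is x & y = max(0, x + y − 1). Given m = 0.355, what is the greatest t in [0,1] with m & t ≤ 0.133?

The residuum of the Łukasiewicz t-norm gives the supremum: min(1, 1 − 0.355 + 0.133).
1 − 0.355 + 0.133 = 0.778, so t = min(1, 0.778) = 0.778.
Check: 0.355 & 0.778 = max(0, 0.133) = 0.133 ≤ 0.133.

0.778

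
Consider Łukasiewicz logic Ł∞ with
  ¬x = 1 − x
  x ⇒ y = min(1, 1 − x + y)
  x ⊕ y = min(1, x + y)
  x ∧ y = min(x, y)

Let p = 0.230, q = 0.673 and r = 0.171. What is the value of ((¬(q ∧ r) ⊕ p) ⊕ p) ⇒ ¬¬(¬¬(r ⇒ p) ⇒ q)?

0.673

q ∧ r = min(0.673, 0.171) = 0.171
¬(q ∧ r) = 1 − 0.171 = 0.829
¬(q ∧ r) ⊕ p = min(1, 0.829 + 0.230) = min(1, 1.059) = 1.000
(¬(q ∧ r) ⊕ p) ⊕ p = min(1, 1.000 + 0.230) = min(1, 1.230) = 1.000
r ⇒ p = min(1, 1 − 0.171 + 0.230) = min(1, 1.059) = 1.000
¬(r ⇒ p) = 1 − 1.000 = 0.000
¬¬(r ⇒ p) = 1 − 0.000 = 1.000
¬¬(r ⇒ p) ⇒ q = min(1, 1 − 1.000 + 0.673) = min(1, 0.673) = 0.673
¬(¬¬(r ⇒ p) ⇒ q) = 1 − 0.673 = 0.327
¬¬(¬¬(r ⇒ p) ⇒ q) = 1 − 0.327 = 0.673
((¬(q ∧ r) ⊕ p) ⊕ p) ⇒ ¬¬(¬¬(r ⇒ p) ⇒ q) = min(1, 1 − 1.000 + 0.673) = min(1, 0.673) = 0.673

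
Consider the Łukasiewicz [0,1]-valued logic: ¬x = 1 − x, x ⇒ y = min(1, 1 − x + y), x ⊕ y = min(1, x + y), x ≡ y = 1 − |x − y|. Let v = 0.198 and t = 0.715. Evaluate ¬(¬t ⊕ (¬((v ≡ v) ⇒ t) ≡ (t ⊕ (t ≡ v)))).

0.430

¬t = 1 − 0.715 = 0.285
v ≡ v = 1 − |0.198 − 0.198| = 1 − 0.000 = 1.000
(v ≡ v) ⇒ t = min(1, 1 − 1.000 + 0.715) = min(1, 0.715) = 0.715
¬((v ≡ v) ⇒ t) = 1 − 0.715 = 0.285
t ≡ v = 1 − |0.715 − 0.198| = 1 − 0.517 = 0.483
t ⊕ (t ≡ v) = min(1, 0.715 + 0.483) = min(1, 1.198) = 1.000
¬((v ≡ v) ⇒ t) ≡ (t ⊕ (t ≡ v)) = 1 − |0.285 − 1.000| = 1 − 0.715 = 0.285
¬t ⊕ (¬((v ≡ v) ⇒ t) ≡ (t ⊕ (t ≡ v))) = min(1, 0.285 + 0.285) = min(1, 0.570) = 0.570
¬(¬t ⊕ (¬((v ≡ v) ⇒ t) ≡ (t ⊕ (t ≡ v)))) = 1 − 0.570 = 0.430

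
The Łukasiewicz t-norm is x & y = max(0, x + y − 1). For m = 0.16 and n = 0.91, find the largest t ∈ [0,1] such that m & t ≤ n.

The residuum of the Łukasiewicz t-norm gives the supremum: min(1, 1 − 0.16 + 0.91).
1 − 0.16 + 0.91 = 1.75, so t = min(1, 1.75) = 1.00.
Check: 0.16 & 1.00 = max(0, 0.16) = 0.16 ≤ 0.91.

1.00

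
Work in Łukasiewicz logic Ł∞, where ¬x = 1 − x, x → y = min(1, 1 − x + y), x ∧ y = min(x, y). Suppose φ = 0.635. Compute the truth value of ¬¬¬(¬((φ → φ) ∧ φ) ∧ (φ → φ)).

0.635

φ → φ = min(1, 1 − 0.635 + 0.635) = min(1, 1.000) = 1.000
(φ → φ) ∧ φ = min(1.000, 0.635) = 0.635
¬((φ → φ) ∧ φ) = 1 − 0.635 = 0.365
¬((φ → φ) ∧ φ) ∧ (φ → φ) = min(0.365, 1.000) = 0.365
¬(¬((φ → φ) ∧ φ) ∧ (φ → φ)) = 1 − 0.365 = 0.635
¬¬(¬((φ → φ) ∧ φ) ∧ (φ → φ)) = 1 − 0.635 = 0.365
¬¬¬(¬((φ → φ) ∧ φ) ∧ (φ → φ)) = 1 − 0.365 = 0.635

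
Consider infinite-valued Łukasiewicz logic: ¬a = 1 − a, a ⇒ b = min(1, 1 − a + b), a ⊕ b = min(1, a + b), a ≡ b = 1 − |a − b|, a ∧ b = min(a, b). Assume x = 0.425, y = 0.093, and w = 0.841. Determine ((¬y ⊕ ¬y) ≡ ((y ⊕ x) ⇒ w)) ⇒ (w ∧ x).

0.425

¬y = 1 − 0.093 = 0.907
¬y ⊕ ¬y = min(1, 0.907 + 0.907) = min(1, 1.814) = 1.000
y ⊕ x = min(1, 0.093 + 0.425) = min(1, 0.518) = 0.518
(y ⊕ x) ⇒ w = min(1, 1 − 0.518 + 0.841) = min(1, 1.323) = 1.000
(¬y ⊕ ¬y) ≡ ((y ⊕ x) ⇒ w) = 1 − |1.000 − 1.000| = 1 − 0.000 = 1.000
w ∧ x = min(0.841, 0.425) = 0.425
((¬y ⊕ ¬y) ≡ ((y ⊕ x) ⇒ w)) ⇒ (w ∧ x) = min(1, 1 − 1.000 + 0.425) = min(1, 0.425) = 0.425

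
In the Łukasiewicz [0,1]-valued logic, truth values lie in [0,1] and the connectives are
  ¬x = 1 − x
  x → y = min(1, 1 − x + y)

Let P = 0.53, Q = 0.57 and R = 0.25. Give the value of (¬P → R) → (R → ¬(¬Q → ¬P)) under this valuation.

0.97

¬P = 1 − 0.53 = 0.47
¬P → R = min(1, 1 − 0.47 + 0.25) = min(1, 0.78) = 0.78
¬Q = 1 − 0.57 = 0.43
¬Q → ¬P = min(1, 1 − 0.43 + 0.47) = min(1, 1.04) = 1.00
¬(¬Q → ¬P) = 1 − 1.00 = 0.00
R → ¬(¬Q → ¬P) = min(1, 1 − 0.25 + 0.00) = min(1, 0.75) = 0.75
(¬P → R) → (R → ¬(¬Q → ¬P)) = min(1, 1 − 0.78 + 0.75) = min(1, 0.97) = 0.97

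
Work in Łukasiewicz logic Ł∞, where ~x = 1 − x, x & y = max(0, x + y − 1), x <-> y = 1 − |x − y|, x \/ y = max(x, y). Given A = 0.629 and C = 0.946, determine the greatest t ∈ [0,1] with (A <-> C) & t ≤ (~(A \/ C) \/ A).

0.946

A <-> C = 1 − |0.629 − 0.946| = 1 − 0.317 = 0.683
So the left factor is A <-> C = 0.683.
A \/ C = max(0.629, 0.946) = 0.946
~(A \/ C) = 1 − 0.946 = 0.054
~(A \/ C) \/ A = max(0.054, 0.629) = 0.629
So the right-hand bound is ~(A \/ C) \/ A = 0.629.
The residuum of the Łukasiewicz t-norm gives the supremum: min(1, 1 − 0.683 + 0.629).
1 − 0.683 + 0.629 = 0.946, so t = min(1, 0.946) = 0.946.
Check: 0.683 & 0.946 = max(0, 0.629) = 0.629 ≤ 0.629.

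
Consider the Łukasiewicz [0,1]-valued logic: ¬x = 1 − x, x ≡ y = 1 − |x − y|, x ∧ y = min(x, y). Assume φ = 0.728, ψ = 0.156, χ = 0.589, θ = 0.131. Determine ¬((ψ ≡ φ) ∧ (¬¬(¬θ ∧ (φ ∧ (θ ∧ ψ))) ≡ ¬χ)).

ψ ≡ φ = 1 − |0.156 − 0.728| = 1 − 0.572 = 0.428
¬θ = 1 − 0.131 = 0.869
θ ∧ ψ = min(0.131, 0.156) = 0.131
φ ∧ (θ ∧ ψ) = min(0.728, 0.131) = 0.131
¬θ ∧ (φ ∧ (θ ∧ ψ)) = min(0.869, 0.131) = 0.131
¬(¬θ ∧ (φ ∧ (θ ∧ ψ))) = 1 − 0.131 = 0.869
¬¬(¬θ ∧ (φ ∧ (θ ∧ ψ))) = 1 − 0.869 = 0.131
¬χ = 1 − 0.589 = 0.411
¬¬(¬θ ∧ (φ ∧ (θ ∧ ψ))) ≡ ¬χ = 1 − |0.131 − 0.411| = 1 − 0.280 = 0.720
(ψ ≡ φ) ∧ (¬¬(¬θ ∧ (φ ∧ (θ ∧ ψ))) ≡ ¬χ) = min(0.428, 0.720) = 0.428
¬((ψ ≡ φ) ∧ (¬¬(¬θ ∧ (φ ∧ (θ ∧ ψ))) ≡ ¬χ)) = 1 − 0.428 = 0.572

0.572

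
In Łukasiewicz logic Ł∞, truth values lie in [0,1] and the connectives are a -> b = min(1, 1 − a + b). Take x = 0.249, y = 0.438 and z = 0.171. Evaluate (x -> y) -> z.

0.171

x -> y = min(1, 1 − 0.249 + 0.438) = min(1, 1.189) = 1.000
(x -> y) -> z = min(1, 1 − 1.000 + 0.171) = min(1, 0.171) = 0.171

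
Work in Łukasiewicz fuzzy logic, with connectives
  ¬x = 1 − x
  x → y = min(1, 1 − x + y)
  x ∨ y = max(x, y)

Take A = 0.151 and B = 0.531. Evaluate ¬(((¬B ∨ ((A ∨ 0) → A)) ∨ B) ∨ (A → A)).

0.000

¬B = 1 − 0.531 = 0.469
A ∨ 0 = max(0.151, 0.000) = 0.151
(A ∨ 0) → A = min(1, 1 − 0.151 + 0.151) = min(1, 1.000) = 1.000
¬B ∨ ((A ∨ 0) → A) = max(0.469, 1.000) = 1.000
(¬B ∨ ((A ∨ 0) → A)) ∨ B = max(1.000, 0.531) = 1.000
A → A = min(1, 1 − 0.151 + 0.151) = min(1, 1.000) = 1.000
((¬B ∨ ((A ∨ 0) → A)) ∨ B) ∨ (A → A) = max(1.000, 1.000) = 1.000
¬(((¬B ∨ ((A ∨ 0) → A)) ∨ B) ∨ (A → A)) = 1 − 1.000 = 0.000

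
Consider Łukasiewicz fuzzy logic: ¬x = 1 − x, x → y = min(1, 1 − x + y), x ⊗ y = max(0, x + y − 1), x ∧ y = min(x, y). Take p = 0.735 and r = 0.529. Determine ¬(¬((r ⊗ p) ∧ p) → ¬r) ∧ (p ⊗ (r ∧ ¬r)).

r ⊗ p = max(0, 0.529 + 0.735 − 1) = max(0, 0.264) = 0.264
(r ⊗ p) ∧ p = min(0.264, 0.735) = 0.264
¬((r ⊗ p) ∧ p) = 1 − 0.264 = 0.736
¬r = 1 − 0.529 = 0.471
¬((r ⊗ p) ∧ p) → ¬r = min(1, 1 − 0.736 + 0.471) = min(1, 0.735) = 0.735
¬(¬((r ⊗ p) ∧ p) → ¬r) = 1 − 0.735 = 0.265
r ∧ ¬r = min(0.529, 0.471) = 0.471
p ⊗ (r ∧ ¬r) = max(0, 0.735 + 0.471 − 1) = max(0, 0.206) = 0.206
¬(¬((r ⊗ p) ∧ p) → ¬r) ∧ (p ⊗ (r ∧ ¬r)) = min(0.265, 0.206) = 0.206

0.206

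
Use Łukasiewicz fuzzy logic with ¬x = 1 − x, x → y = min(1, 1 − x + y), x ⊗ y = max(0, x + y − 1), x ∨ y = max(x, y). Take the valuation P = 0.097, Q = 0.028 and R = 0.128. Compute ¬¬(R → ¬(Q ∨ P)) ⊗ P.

Q ∨ P = max(0.028, 0.097) = 0.097
¬(Q ∨ P) = 1 − 0.097 = 0.903
R → ¬(Q ∨ P) = min(1, 1 − 0.128 + 0.903) = min(1, 1.775) = 1.000
¬(R → ¬(Q ∨ P)) = 1 − 1.000 = 0.000
¬¬(R → ¬(Q ∨ P)) = 1 − 0.000 = 1.000
¬¬(R → ¬(Q ∨ P)) ⊗ P = max(0, 1.000 + 0.097 − 1) = max(0, 0.097) = 0.097

0.097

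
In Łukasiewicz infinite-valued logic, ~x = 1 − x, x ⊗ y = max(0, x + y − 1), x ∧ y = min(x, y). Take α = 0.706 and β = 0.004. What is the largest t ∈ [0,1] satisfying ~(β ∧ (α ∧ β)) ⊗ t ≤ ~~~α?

α ∧ β = min(0.706, 0.004) = 0.004
β ∧ (α ∧ β) = min(0.004, 0.004) = 0.004
~(β ∧ (α ∧ β)) = 1 − 0.004 = 0.996
So the left factor is ~(β ∧ (α ∧ β)) = 0.996.
~α = 1 − 0.706 = 0.294
~~α = 1 − 0.294 = 0.706
~~~α = 1 − 0.706 = 0.294
So the right-hand bound is ~~~α = 0.294.
The residuum of the Łukasiewicz t-norm gives the supremum: min(1, 1 − 0.996 + 0.294).
1 − 0.996 + 0.294 = 0.298, so t = min(1, 0.298) = 0.298.
Check: 0.996 ⊗ 0.298 = max(0, 0.294) = 0.294 ≤ 0.294.

0.298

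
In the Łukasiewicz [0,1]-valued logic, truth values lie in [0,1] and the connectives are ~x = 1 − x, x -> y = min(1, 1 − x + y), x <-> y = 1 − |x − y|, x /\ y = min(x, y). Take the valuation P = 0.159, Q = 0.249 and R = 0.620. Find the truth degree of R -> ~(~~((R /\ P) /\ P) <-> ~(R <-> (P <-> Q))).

R /\ P = min(0.620, 0.159) = 0.159
(R /\ P) /\ P = min(0.159, 0.159) = 0.159
~((R /\ P) /\ P) = 1 − 0.159 = 0.841
~~((R /\ P) /\ P) = 1 − 0.841 = 0.159
P <-> Q = 1 − |0.159 − 0.249| = 1 − 0.090 = 0.910
R <-> (P <-> Q) = 1 − |0.620 − 0.910| = 1 − 0.290 = 0.710
~(R <-> (P <-> Q)) = 1 − 0.710 = 0.290
~~((R /\ P) /\ P) <-> ~(R <-> (P <-> Q)) = 1 − |0.159 − 0.290| = 1 − 0.131 = 0.869
~(~~((R /\ P) /\ P) <-> ~(R <-> (P <-> Q))) = 1 − 0.869 = 0.131
R -> ~(~~((R /\ P) /\ P) <-> ~(R <-> (P <-> Q))) = min(1, 1 − 0.620 + 0.131) = min(1, 0.511) = 0.511

0.511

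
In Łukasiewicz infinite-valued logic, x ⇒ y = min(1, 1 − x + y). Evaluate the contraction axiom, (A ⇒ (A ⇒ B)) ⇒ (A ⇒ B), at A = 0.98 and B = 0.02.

0.98

A ⇒ B = min(1, 1 − 0.98 + 0.02) = min(1, 0.04) = 0.04
A ⇒ (A ⇒ B) = min(1, 1 − 0.98 + 0.04) = min(1, 0.06) = 0.06
(A ⇒ (A ⇒ B)) ⇒ (A ⇒ B) = min(1, 1 − 0.06 + 0.04) = min(1, 0.98) = 0.98
(The value 0.98 < 1 shows this instance is not satisfied; fails in Ł∞ (the t-norm is not idempotent).)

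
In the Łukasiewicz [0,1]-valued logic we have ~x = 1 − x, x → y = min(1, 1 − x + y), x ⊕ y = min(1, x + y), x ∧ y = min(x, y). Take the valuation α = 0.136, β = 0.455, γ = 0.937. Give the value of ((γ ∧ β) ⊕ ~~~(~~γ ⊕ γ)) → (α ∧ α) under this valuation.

0.681

γ ∧ β = min(0.937, 0.455) = 0.455
~γ = 1 − 0.937 = 0.063
~~γ = 1 − 0.063 = 0.937
~~γ ⊕ γ = min(1, 0.937 + 0.937) = min(1, 1.874) = 1.000
~(~~γ ⊕ γ) = 1 − 1.000 = 0.000
~~(~~γ ⊕ γ) = 1 − 0.000 = 1.000
~~~(~~γ ⊕ γ) = 1 − 1.000 = 0.000
(γ ∧ β) ⊕ ~~~(~~γ ⊕ γ) = min(1, 0.455 + 0.000) = min(1, 0.455) = 0.455
α ∧ α = min(0.136, 0.136) = 0.136
((γ ∧ β) ⊕ ~~~(~~γ ⊕ γ)) → (α ∧ α) = min(1, 1 − 0.455 + 0.136) = min(1, 0.681) = 0.681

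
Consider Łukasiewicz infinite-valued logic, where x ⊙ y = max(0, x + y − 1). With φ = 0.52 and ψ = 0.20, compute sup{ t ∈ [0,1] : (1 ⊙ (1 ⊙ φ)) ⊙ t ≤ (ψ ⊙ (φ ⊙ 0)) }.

1 ⊙ φ = max(0, 1.00 + 0.52 − 1) = max(0, 0.52) = 0.52
1 ⊙ (1 ⊙ φ) = max(0, 1.00 + 0.52 − 1) = max(0, 0.52) = 0.52
So the left factor is 1 ⊙ (1 ⊙ φ) = 0.52.
φ ⊙ 0 = max(0, 0.52 + 0.00 − 1) = max(0, -0.48) = 0.00
ψ ⊙ (φ ⊙ 0) = max(0, 0.20 + 0.00 − 1) = max(0, -0.80) = 0.00
So the right-hand bound is ψ ⊙ (φ ⊙ 0) = 0.00.
The residuum of the Łukasiewicz t-norm gives the supremum: min(1, 1 − 0.52 + 0.00).
1 − 0.52 + 0.00 = 0.48, so t = min(1, 0.48) = 0.48.
Check: 0.52 ⊙ 0.48 = max(0, 0.00) = 0.00 ≤ 0.00.

0.48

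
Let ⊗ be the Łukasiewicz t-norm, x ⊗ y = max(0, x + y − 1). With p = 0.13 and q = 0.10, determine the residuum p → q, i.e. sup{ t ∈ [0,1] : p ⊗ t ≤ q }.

The residuum of the Łukasiewicz t-norm gives the supremum: min(1, 1 − 0.13 + 0.10).
1 − 0.13 + 0.10 = 0.97, so t = min(1, 0.97) = 0.97.
Check: 0.13 ⊗ 0.97 = max(0, 0.10) = 0.10 ≤ 0.10.

0.97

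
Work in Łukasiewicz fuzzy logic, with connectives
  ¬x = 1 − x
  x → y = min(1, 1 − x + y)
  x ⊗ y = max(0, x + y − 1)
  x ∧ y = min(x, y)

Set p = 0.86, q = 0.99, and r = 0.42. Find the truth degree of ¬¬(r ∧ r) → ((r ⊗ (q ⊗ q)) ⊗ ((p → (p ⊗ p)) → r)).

0.58

r ∧ r = min(0.42, 0.42) = 0.42
¬(r ∧ r) = 1 − 0.42 = 0.58
¬¬(r ∧ r) = 1 − 0.58 = 0.42
q ⊗ q = max(0, 0.99 + 0.99 − 1) = max(0, 0.98) = 0.98
r ⊗ (q ⊗ q) = max(0, 0.42 + 0.98 − 1) = max(0, 0.40) = 0.40
p ⊗ p = max(0, 0.86 + 0.86 − 1) = max(0, 0.72) = 0.72
p → (p ⊗ p) = min(1, 1 − 0.86 + 0.72) = min(1, 0.86) = 0.86
(p → (p ⊗ p)) → r = min(1, 1 − 0.86 + 0.42) = min(1, 0.56) = 0.56
(r ⊗ (q ⊗ q)) ⊗ ((p → (p ⊗ p)) → r) = max(0, 0.40 + 0.56 − 1) = max(0, -0.04) = 0.00
¬¬(r ∧ r) → ((r ⊗ (q ⊗ q)) ⊗ ((p → (p ⊗ p)) → r)) = min(1, 1 − 0.42 + 0.00) = min(1, 0.58) = 0.58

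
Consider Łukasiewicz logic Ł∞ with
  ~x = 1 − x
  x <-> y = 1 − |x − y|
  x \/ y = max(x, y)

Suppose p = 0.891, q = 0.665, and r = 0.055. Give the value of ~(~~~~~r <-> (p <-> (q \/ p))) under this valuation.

~r = 1 − 0.055 = 0.945
~~r = 1 − 0.945 = 0.055
~~~r = 1 − 0.055 = 0.945
~~~~r = 1 − 0.945 = 0.055
~~~~~r = 1 − 0.055 = 0.945
q \/ p = max(0.665, 0.891) = 0.891
p <-> (q \/ p) = 1 − |0.891 − 0.891| = 1 − 0.000 = 1.000
~~~~~r <-> (p <-> (q \/ p)) = 1 − |0.945 − 1.000| = 1 − 0.055 = 0.945
~(~~~~~r <-> (p <-> (q \/ p))) = 1 − 0.945 = 0.055

0.055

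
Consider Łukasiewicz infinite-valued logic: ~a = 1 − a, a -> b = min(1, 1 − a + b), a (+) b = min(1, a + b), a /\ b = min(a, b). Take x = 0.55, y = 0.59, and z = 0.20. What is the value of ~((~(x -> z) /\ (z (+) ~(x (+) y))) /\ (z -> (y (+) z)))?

0.80

x -> z = min(1, 1 − 0.55 + 0.20) = min(1, 0.65) = 0.65
~(x -> z) = 1 − 0.65 = 0.35
x (+) y = min(1, 0.55 + 0.59) = min(1, 1.14) = 1.00
~(x (+) y) = 1 − 1.00 = 0.00
z (+) ~(x (+) y) = min(1, 0.20 + 0.00) = min(1, 0.20) = 0.20
~(x -> z) /\ (z (+) ~(x (+) y)) = min(0.35, 0.20) = 0.20
y (+) z = min(1, 0.59 + 0.20) = min(1, 0.79) = 0.79
z -> (y (+) z) = min(1, 1 − 0.20 + 0.79) = min(1, 1.59) = 1.00
(~(x -> z) /\ (z (+) ~(x (+) y))) /\ (z -> (y (+) z)) = min(0.20, 1.00) = 0.20
~((~(x -> z) /\ (z (+) ~(x (+) y))) /\ (z -> (y (+) z))) = 1 − 0.20 = 0.80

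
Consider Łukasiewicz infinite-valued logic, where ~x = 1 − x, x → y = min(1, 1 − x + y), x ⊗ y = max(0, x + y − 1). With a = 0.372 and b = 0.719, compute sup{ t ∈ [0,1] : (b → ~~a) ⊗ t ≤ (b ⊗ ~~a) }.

~a = 1 − 0.372 = 0.628
~~a = 1 − 0.628 = 0.372
b → ~~a = min(1, 1 − 0.719 + 0.372) = min(1, 0.653) = 0.653
So the left factor is b → ~~a = 0.653.
b ⊗ ~~a = max(0, 0.719 + 0.372 − 1) = max(0, 0.091) = 0.091
So the right-hand bound is b ⊗ ~~a = 0.091.
The residuum of the Łukasiewicz t-norm gives the supremum: min(1, 1 − 0.653 + 0.091).
1 − 0.653 + 0.091 = 0.438, so t = min(1, 0.438) = 0.438.
Check: 0.653 ⊗ 0.438 = max(0, 0.091) = 0.091 ≤ 0.091.

0.438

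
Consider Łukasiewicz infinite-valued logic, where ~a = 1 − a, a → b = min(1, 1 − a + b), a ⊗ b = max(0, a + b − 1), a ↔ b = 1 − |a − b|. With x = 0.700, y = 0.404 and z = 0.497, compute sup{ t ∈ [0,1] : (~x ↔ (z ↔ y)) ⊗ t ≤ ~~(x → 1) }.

~x = 1 − 0.700 = 0.300
z ↔ y = 1 − |0.497 − 0.404| = 1 − 0.093 = 0.907
~x ↔ (z ↔ y) = 1 − |0.300 − 0.907| = 1 − 0.607 = 0.393
So the left factor is ~x ↔ (z ↔ y) = 0.393.
x → 1 = min(1, 1 − 0.700 + 1.000) = min(1, 1.300) = 1.000
~(x → 1) = 1 − 1.000 = 0.000
~~(x → 1) = 1 − 0.000 = 1.000
So the right-hand bound is ~~(x → 1) = 1.000.
The residuum of the Łukasiewicz t-norm gives the supremum: min(1, 1 − 0.393 + 1.000).
1 − 0.393 + 1.000 = 1.607, so t = min(1, 1.607) = 1.000.
Check: 0.393 ⊗ 1.000 = max(0, 0.393) = 0.393 ≤ 1.000.

1.000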